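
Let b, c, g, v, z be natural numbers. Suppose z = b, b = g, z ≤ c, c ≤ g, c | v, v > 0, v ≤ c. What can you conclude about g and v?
g = v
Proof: z = b and b = g, hence z = g. Since z ≤ c, g ≤ c. Since c ≤ g, g = c. c | v and v > 0, hence c ≤ v. v ≤ c, so c = v. g = c, so g = v.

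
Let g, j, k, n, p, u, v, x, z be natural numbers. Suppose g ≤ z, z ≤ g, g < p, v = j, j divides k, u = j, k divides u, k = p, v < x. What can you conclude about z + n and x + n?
z + n < x + n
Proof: g ≤ z and z ≤ g, hence g = z. g < p, so z < p. Since u = j and k divides u, k divides j. j divides k, so j = k. v = j, so v = k. Since k = p, v = p. From v < x, p < x. z < p, so z < x. Then z + n < x + n.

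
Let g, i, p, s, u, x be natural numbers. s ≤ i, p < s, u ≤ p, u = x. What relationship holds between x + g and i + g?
x + g < i + g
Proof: From u = x and u ≤ p, x ≤ p. p < s, so x < s. Since s ≤ i, x < i. Then x + g < i + g.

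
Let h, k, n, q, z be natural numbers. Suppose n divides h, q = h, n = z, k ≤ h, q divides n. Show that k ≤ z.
q = h and q divides n, therefore h divides n. Since n divides h, h = n. n = z, so h = z. Because k ≤ h, k ≤ z.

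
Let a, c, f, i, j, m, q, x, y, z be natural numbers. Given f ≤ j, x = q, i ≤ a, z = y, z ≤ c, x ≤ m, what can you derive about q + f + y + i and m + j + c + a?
q + f + y + i ≤ m + j + c + a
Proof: x = q and x ≤ m, thus q ≤ m. Since f ≤ j, q + f ≤ m + j. z = y and z ≤ c, so y ≤ c. Since q + f ≤ m + j, q + f + y ≤ m + j + c. Since i ≤ a, q + f + y + i ≤ m + j + c + a.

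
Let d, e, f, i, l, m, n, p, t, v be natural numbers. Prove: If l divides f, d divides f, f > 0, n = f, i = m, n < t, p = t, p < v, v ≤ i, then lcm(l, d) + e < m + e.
Because l divides f and d divides f, lcm(l, d) divides f. Since f > 0, lcm(l, d) ≤ f. Because p = t and p < v, t < v. v ≤ i, so t < i. Since n < t, n < i. Because i = m, n < m. n = f, so f < m. Since lcm(l, d) ≤ f, lcm(l, d) < m. Then lcm(l, d) + e < m + e.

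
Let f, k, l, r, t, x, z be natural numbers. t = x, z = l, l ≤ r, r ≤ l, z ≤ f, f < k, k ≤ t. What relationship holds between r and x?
r < x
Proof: Since l ≤ r and r ≤ l, l = r. Since z = l, z = r. Because f < k and k ≤ t, f < t. Since z ≤ f, z < t. z = r, so r < t. t = x, so r < x.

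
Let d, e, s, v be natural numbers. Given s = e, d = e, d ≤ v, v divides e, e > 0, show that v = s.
d = e and d ≤ v, hence e ≤ v. v divides e and e > 0, so v ≤ e. e ≤ v, so e = v. Since s = e, s = v. Then v = s.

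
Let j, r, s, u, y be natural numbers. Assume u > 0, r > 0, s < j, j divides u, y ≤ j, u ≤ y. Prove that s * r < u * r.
From j divides u and u > 0, j ≤ u. Because u ≤ y and y ≤ j, u ≤ j. Since j ≤ u, j = u. s < j, so s < u. Since r > 0, by multiplying by a positive, s * r < u * r.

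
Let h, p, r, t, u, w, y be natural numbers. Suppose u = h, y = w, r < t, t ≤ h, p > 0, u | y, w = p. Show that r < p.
Since r < t and t ≤ h, r < h. Because y = w and w = p, y = p. u | y, so u | p. Since p > 0, u ≤ p. u = h, so h ≤ p. From r < h, r < p.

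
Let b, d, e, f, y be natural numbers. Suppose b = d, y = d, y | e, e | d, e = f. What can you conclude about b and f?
b = f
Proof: Because y = d and y | e, d | e. Since e | d, d = e. b = d, so b = e. Since e = f, b = f.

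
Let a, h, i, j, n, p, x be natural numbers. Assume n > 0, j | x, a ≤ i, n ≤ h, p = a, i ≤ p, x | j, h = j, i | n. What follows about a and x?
a ≤ x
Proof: From j | x and x | j, j = x. h = j, so h = x. p = a and i ≤ p, thus i ≤ a. Since a ≤ i, i = a. i | n and n > 0, hence i ≤ n. i = a, so a ≤ n. Since n ≤ h, a ≤ h. h = x, so a ≤ x.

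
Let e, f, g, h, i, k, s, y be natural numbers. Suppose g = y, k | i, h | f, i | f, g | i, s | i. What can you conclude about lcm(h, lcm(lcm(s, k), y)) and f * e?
lcm(h, lcm(lcm(s, k), y)) | f * e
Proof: s | i and k | i, hence lcm(s, k) | i. g = y and g | i, so y | i. Since lcm(s, k) | i, lcm(lcm(s, k), y) | i. Since i | f, lcm(lcm(s, k), y) | f. h | f, so lcm(h, lcm(lcm(s, k), y)) | f. Then lcm(h, lcm(lcm(s, k), y)) | f * e.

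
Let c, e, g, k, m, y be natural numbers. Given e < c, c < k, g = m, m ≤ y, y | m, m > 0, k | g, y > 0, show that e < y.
e < c and c < k, hence e < k. Since y | m and m > 0, y ≤ m. Since m ≤ y, m = y. Since g = m, g = y. Since k | g, k | y. From y > 0, k ≤ y. e < k, so e < y.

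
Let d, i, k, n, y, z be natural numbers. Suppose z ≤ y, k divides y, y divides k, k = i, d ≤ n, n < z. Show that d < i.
y divides k and k divides y, hence y = k. k = i, so y = i. n < z and z ≤ y, so n < y. Since y = i, n < i. Because d ≤ n, d < i.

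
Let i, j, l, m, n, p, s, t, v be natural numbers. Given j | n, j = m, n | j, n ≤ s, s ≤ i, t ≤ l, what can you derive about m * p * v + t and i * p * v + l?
m * p * v + t ≤ i * p * v + l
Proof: Because n | j and j | n, n = j. Since j = m, n = m. From n ≤ s and s ≤ i, n ≤ i. From n = m, m ≤ i. Then m * p ≤ i * p. Then m * p * v ≤ i * p * v. Since t ≤ l, m * p * v + t ≤ i * p * v + l.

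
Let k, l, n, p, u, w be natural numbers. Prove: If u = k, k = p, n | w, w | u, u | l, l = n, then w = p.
From l = n and u | l, u | n. n | w, so u | w. Since w | u, w = u. u = k, so w = k. Since k = p, w = p.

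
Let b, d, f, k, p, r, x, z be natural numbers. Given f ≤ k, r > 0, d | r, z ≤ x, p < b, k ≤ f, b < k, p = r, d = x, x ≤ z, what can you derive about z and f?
z < f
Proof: x ≤ z and z ≤ x, therefore x = z. Since d = x, d = z. From d | r and r > 0, d ≤ r. d = z, so z ≤ r. k ≤ f and f ≤ k, so k = f. Since p < b and b < k, p < k. p = r, so r < k. k = f, so r < f. z ≤ r, so z < f.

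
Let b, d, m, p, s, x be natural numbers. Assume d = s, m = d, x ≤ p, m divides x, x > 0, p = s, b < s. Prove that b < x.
Because m = d and d = s, m = s. m divides x, so s divides x. Since x > 0, s ≤ x. p = s and x ≤ p, so x ≤ s. Because s ≤ x, s = x. b < s, so b < x.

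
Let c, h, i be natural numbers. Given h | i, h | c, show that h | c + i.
Since h | c and h | i, by divisibility of sums, h | c + i.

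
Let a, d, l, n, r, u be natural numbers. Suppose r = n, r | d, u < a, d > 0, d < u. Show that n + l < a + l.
Because r = n and r | d, n | d. d > 0, so n ≤ d. d < u and u < a, thus d < a. Since n ≤ d, n < a. Then n + l < a + l.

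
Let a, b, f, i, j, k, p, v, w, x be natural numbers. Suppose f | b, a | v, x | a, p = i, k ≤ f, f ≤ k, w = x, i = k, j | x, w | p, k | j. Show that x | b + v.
Since k | j and j | x, k | x. p = i and w | p, therefore w | i. Since w = x, x | i. Since i = k, x | k. Since k | x, k = x. f ≤ k and k ≤ f, so f = k. Since f | b, k | b. k = x, so x | b. x | a and a | v, so x | v. x | b, so x | b + v.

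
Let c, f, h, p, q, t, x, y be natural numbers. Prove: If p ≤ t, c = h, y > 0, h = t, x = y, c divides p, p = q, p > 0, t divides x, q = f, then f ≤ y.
p = q and q = f, thus p = f. c = h and h = t, thus c = t. Since c divides p, t divides p. p > 0, so t ≤ p. Since p ≤ t, t = p. Since t divides x, p divides x. Since x = y, p divides y. y > 0, so p ≤ y. Since p = f, f ≤ y.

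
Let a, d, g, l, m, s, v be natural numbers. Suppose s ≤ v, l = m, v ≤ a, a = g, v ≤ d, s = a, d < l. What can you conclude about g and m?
g < m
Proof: Since s = a and s ≤ v, a ≤ v. v ≤ a, so v = a. From a = g, v = g. v ≤ d and d < l, so v < l. l = m, so v < m. v = g, so g < m.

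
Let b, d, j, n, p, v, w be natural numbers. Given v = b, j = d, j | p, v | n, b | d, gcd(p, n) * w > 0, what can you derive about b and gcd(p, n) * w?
b ≤ gcd(p, n) * w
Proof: Since j = d and j | p, d | p. Because b | d, b | p. v = b and v | n, hence b | n. b | p, so b | gcd(p, n). Then b | gcd(p, n) * w. Because gcd(p, n) * w > 0, b ≤ gcd(p, n) * w.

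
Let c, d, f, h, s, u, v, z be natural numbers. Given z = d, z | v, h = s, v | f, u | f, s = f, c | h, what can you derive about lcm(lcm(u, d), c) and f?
lcm(lcm(u, d), c) | f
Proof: z = d and z | v, hence d | v. Since v | f, d | f. Since u | f, lcm(u, d) | f. h = s and s = f, thus h = f. Because c | h, c | f. Since lcm(u, d) | f, lcm(lcm(u, d), c) | f.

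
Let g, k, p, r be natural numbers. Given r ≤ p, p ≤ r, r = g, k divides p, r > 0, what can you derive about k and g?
k ≤ g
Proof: Since p ≤ r and r ≤ p, p = r. Since k divides p, k divides r. r > 0, so k ≤ r. r = g, so k ≤ g.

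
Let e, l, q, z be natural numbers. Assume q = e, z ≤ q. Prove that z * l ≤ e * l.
q = e and z ≤ q, hence z ≤ e. By multiplying by a non-negative, z * l ≤ e * l.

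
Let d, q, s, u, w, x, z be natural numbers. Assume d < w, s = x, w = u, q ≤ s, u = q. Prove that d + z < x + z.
w = u and u = q, hence w = q. Since d < w, d < q. From s = x and q ≤ s, q ≤ x. Since d < q, d < x. Then d + z < x + z.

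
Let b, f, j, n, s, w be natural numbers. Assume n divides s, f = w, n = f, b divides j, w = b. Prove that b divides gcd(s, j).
n = f and f = w, therefore n = w. Since n divides s, w divides s. w = b, so b divides s. Because b divides j, b divides gcd(s, j).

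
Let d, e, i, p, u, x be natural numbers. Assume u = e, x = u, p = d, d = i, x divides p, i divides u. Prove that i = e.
p = d and d = i, therefore p = i. Because x = u and x divides p, u divides p. p = i, so u divides i. i divides u, so i = u. Since u = e, i = e.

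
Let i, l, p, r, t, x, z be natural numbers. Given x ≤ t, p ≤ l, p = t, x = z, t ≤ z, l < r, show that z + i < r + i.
Because x = z and x ≤ t, z ≤ t. t ≤ z, so t = z. Since p = t, p = z. p ≤ l and l < r, hence p < r. Since p = z, z < r. Then z + i < r + i.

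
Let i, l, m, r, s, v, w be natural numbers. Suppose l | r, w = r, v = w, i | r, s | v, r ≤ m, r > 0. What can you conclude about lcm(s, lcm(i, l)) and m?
lcm(s, lcm(i, l)) ≤ m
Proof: v = w and w = r, so v = r. Because s | v, s | r. i | r and l | r, therefore lcm(i, l) | r. s | r, so lcm(s, lcm(i, l)) | r. From r > 0, lcm(s, lcm(i, l)) ≤ r. From r ≤ m, lcm(s, lcm(i, l)) ≤ m.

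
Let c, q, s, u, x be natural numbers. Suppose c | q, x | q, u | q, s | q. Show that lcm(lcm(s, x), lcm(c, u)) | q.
s | q and x | q, hence lcm(s, x) | q. From c | q and u | q, lcm(c, u) | q. lcm(s, x) | q, so lcm(lcm(s, x), lcm(c, u)) | q.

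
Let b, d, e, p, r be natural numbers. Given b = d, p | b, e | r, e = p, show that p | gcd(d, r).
b = d and p | b, thus p | d. Since e = p and e | r, p | r. Since p | d, p | gcd(d, r).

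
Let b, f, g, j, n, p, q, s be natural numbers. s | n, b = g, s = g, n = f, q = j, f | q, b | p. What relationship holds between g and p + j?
g | p + j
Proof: Because b = g and b | p, g | p. n = f and s | n, hence s | f. q = j and f | q, therefore f | j. Since s | f, s | j. From s = g, g | j. g | p, so g | p + j.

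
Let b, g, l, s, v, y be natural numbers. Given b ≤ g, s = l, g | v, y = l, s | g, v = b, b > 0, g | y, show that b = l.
v = b and g | v, hence g | b. Since b > 0, g ≤ b. Since b ≤ g, b = g. y = l and g | y, so g | l. From s = l and s | g, l | g. g | l, so g = l. Since b = g, b = l.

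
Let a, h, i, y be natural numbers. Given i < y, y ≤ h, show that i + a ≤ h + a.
i < y and y ≤ h, therefore i < h. Then i + a < h + a. Then i + a ≤ h + a.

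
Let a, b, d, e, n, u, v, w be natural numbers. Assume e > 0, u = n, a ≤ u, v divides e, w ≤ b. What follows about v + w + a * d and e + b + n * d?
v + w + a * d ≤ e + b + n * d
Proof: v divides e and e > 0, therefore v ≤ e. Because u = n and a ≤ u, a ≤ n. By multiplying by a non-negative, a * d ≤ n * d. Since w ≤ b, w + a * d ≤ b + n * d. Because v ≤ e, v + w + a * d ≤ e + b + n * d.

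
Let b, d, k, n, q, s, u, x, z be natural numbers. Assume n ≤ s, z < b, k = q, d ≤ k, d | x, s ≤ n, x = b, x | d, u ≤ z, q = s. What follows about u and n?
u < n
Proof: s ≤ n and n ≤ s, so s = n. From k = q and q = s, k = s. d | x and x | d, thus d = x. x = b, so d = b. Because d ≤ k, b ≤ k. Because k = s, b ≤ s. Since z < b, z < s. s = n, so z < n. u ≤ z, so u < n.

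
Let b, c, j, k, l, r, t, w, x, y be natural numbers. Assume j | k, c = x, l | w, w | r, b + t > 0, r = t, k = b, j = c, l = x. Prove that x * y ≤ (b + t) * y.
j = c and c = x, thus j = x. Since j | k, x | k. k = b, so x | b. r = t and w | r, thus w | t. l | w, so l | t. l = x, so x | t. Since x | b, x | b + t. b + t > 0, so x ≤ b + t. Then x * y ≤ (b + t) * y.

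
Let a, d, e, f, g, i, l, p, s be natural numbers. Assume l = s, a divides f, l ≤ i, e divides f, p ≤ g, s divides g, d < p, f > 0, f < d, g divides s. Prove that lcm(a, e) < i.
a divides f and e divides f, so lcm(a, e) divides f. f > 0, so lcm(a, e) ≤ f. Since f < d, lcm(a, e) < d. Since d < p, lcm(a, e) < p. s divides g and g divides s, hence s = g. l = s, so l = g. Since l ≤ i, g ≤ i. Since p ≤ g, p ≤ i. lcm(a, e) < p, so lcm(a, e) < i.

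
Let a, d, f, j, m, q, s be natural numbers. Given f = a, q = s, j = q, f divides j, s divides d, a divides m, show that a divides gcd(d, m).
j = q and f divides j, hence f divides q. q = s, so f divides s. Since s divides d, f divides d. Since f = a, a divides d. Since a divides m, a divides gcd(d, m).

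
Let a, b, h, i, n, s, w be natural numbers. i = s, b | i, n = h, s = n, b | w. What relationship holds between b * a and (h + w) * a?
b * a | (h + w) * a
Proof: Because i = s and s = n, i = n. Since n = h, i = h. b | i, so b | h. Since b | w, b | h + w. Then b * a | (h + w) * a.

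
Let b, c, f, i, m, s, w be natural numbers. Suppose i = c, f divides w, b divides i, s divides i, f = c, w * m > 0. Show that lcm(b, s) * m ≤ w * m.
b divides i and s divides i, hence lcm(b, s) divides i. Since i = c, lcm(b, s) divides c. From f = c and f divides w, c divides w. lcm(b, s) divides c, so lcm(b, s) divides w. Then lcm(b, s) * m divides w * m. Since w * m > 0, lcm(b, s) * m ≤ w * m.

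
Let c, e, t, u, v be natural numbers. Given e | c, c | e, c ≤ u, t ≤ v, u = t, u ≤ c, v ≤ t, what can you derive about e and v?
e = v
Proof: Because e | c and c | e, e = c. Since c ≤ u and u ≤ c, c = u. Since e = c, e = u. u = t, so e = t. Since t ≤ v and v ≤ t, t = v. Since e = t, e = v.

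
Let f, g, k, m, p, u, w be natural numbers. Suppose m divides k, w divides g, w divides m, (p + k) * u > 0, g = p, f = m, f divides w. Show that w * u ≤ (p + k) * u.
Because g = p and w divides g, w divides p. f = m and f divides w, so m divides w. w divides m, so m = w. m divides k, so w divides k. Since w divides p, w divides p + k. Then w * u divides (p + k) * u. (p + k) * u > 0, so w * u ≤ (p + k) * u.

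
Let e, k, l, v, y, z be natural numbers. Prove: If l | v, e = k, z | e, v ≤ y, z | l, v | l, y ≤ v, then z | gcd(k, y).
Because e = k and z | e, z | k. l | v and v | l, hence l = v. From v ≤ y and y ≤ v, v = y. Since l = v, l = y. Since z | l, z | y. Since z | k, z | gcd(k, y).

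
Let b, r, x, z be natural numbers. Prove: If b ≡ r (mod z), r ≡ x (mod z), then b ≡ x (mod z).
b ≡ r (mod z) and r ≡ x (mod z). By transitivity, b ≡ x (mod z).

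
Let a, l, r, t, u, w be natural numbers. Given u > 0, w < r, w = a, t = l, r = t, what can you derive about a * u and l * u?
a * u < l * u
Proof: Because r = t and t = l, r = l. w < r, so w < l. Since w = a, a < l. Since u > 0, by multiplying by a positive, a * u < l * u.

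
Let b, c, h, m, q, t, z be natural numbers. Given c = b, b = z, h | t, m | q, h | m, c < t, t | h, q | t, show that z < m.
From h | t and t | h, h = t. Since h | m, t | m. m | q and q | t, thus m | t. t | m, so t = m. c = b and b = z, so c = z. c < t, so z < t. Since t = m, z < m.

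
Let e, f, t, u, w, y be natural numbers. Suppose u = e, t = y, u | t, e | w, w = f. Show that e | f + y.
w = f and e | w, thus e | f. u = e and u | t, therefore e | t. t = y, so e | y. From e | f, e | f + y.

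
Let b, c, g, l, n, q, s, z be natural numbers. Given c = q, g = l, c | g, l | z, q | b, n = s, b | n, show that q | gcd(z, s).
Since g = l and c | g, c | l. l | z, so c | z. c = q, so q | z. n = s and b | n, thus b | s. Since q | b, q | s. Since q | z, q | gcd(z, s).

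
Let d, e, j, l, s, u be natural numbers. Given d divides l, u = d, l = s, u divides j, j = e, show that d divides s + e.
l = s and d divides l, therefore d divides s. Since u = d and u divides j, d divides j. Because j = e, d divides e. d divides s, so d divides s + e.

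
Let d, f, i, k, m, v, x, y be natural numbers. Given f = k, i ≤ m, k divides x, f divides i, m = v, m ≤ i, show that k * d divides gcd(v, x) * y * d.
i ≤ m and m ≤ i, hence i = m. Since m = v, i = v. f = k and f divides i, therefore k divides i. Because i = v, k divides v. k divides x, so k divides gcd(v, x). Then k divides gcd(v, x) * y. Then k * d divides gcd(v, x) * y * d.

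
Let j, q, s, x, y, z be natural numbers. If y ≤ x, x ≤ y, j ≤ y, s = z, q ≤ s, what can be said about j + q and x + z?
j + q ≤ x + z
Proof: y ≤ x and x ≤ y, therefore y = x. Because j ≤ y, j ≤ x. s = z and q ≤ s, so q ≤ z. Since j ≤ x, j + q ≤ x + z.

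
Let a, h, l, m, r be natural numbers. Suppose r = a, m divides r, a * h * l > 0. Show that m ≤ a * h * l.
r = a and m divides r, therefore m divides a. Then m divides a * h. Then m divides a * h * l. Since a * h * l > 0, m ≤ a * h * l.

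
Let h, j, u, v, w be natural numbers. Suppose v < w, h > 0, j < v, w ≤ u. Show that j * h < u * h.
Since j < v and v < w, j < w. Because w ≤ u, j < u. Since h > 0, by multiplying by a positive, j * h < u * h.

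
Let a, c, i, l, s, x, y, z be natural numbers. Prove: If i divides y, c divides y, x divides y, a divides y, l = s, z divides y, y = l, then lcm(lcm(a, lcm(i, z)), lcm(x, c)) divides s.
y = l and l = s, so y = s. From i divides y and z divides y, lcm(i, z) divides y. Since a divides y, lcm(a, lcm(i, z)) divides y. From x divides y and c divides y, lcm(x, c) divides y. Because lcm(a, lcm(i, z)) divides y, lcm(lcm(a, lcm(i, z)), lcm(x, c)) divides y. y = s, so lcm(lcm(a, lcm(i, z)), lcm(x, c)) divides s.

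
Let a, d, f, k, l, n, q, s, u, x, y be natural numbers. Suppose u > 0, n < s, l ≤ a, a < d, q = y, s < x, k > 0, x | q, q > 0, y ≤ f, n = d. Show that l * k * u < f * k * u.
l ≤ a and a < d, hence l < d. n = d and n < s, therefore d < s. Since l < d, l < s. x | q and q > 0, so x ≤ q. q = y, so x ≤ y. Since y ≤ f, x ≤ f. Because s < x, s < f. l < s, so l < f. Since k > 0, l * k < f * k. Since u > 0, l * k * u < f * k * u.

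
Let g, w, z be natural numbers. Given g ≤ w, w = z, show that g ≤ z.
w = z and g ≤ w. By substitution, g ≤ z.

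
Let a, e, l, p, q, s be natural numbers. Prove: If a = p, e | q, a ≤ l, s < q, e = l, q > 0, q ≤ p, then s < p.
From a = p and a ≤ l, p ≤ l. Because e = l and e | q, l | q. Since q > 0, l ≤ q. Since p ≤ l, p ≤ q. q ≤ p, so q = p. Since s < q, s < p.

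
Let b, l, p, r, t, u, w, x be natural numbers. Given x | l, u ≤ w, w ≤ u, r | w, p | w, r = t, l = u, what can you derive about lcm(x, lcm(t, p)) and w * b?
lcm(x, lcm(t, p)) | w * b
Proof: u ≤ w and w ≤ u, so u = w. Because l = u, l = w. From x | l, x | w. From r = t and r | w, t | w. Since p | w, lcm(t, p) | w. Since x | w, lcm(x, lcm(t, p)) | w. Then lcm(x, lcm(t, p)) | w * b.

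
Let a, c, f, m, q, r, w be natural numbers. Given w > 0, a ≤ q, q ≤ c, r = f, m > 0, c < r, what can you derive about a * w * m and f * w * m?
a * w * m < f * w * m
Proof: Because a ≤ q and q ≤ c, a ≤ c. c < r, so a < r. Because r = f, a < f. Because w > 0, by multiplying by a positive, a * w < f * w. From m > 0, by multiplying by a positive, a * w * m < f * w * m.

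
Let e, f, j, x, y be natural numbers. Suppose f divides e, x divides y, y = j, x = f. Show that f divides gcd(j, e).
y = j and x divides y, thus x divides j. From x = f, f divides j. From f divides e, f divides gcd(j, e).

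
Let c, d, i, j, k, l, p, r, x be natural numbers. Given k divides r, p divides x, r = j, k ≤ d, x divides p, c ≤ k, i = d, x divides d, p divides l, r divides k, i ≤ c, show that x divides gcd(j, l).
i ≤ c and c ≤ k, so i ≤ k. i = d, so d ≤ k. Since k ≤ d, d = k. k divides r and r divides k, thus k = r. Since d = k, d = r. r = j, so d = j. Since x divides d, x divides j. Because p divides x and x divides p, p = x. p divides l, so x divides l. x divides j, so x divides gcd(j, l).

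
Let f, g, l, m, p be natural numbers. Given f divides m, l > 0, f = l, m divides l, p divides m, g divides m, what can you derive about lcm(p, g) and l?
lcm(p, g) ≤ l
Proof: From f = l and f divides m, l divides m. From m divides l, m = l. Because p divides m and g divides m, lcm(p, g) divides m. Since m = l, lcm(p, g) divides l. l > 0, so lcm(p, g) ≤ l.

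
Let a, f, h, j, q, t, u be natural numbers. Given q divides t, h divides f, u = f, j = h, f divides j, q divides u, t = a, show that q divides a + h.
From t = a and q divides t, q divides a. j = h and f divides j, so f divides h. Since h divides f, f = h. Since u = f, u = h. Since q divides u, q divides h. Since q divides a, q divides a + h.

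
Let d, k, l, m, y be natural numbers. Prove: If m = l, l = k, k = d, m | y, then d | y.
Because m = l and l = k, m = k. m | y, so k | y. Since k = d, d | y.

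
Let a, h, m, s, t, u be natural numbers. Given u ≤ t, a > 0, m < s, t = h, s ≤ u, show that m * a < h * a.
s ≤ u and u ≤ t, so s ≤ t. t = h, so s ≤ h. Since m < s, m < h. Since a > 0, by multiplying by a positive, m * a < h * a.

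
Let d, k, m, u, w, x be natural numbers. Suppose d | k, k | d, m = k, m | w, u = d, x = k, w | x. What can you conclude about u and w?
u = w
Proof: Since d | k and k | d, d = k. From u = d, u = k. m = k and m | w, thus k | w. Because x = k and w | x, w | k. Because k | w, k = w. u = k, so u = w.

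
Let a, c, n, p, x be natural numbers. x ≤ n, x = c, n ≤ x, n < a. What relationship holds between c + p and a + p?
c + p < a + p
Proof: n ≤ x and x ≤ n, thus n = x. Since x = c, n = c. n < a, so c < a. Then c + p < a + p.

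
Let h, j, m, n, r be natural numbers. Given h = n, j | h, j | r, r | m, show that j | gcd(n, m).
Since h = n and j | h, j | n. Because j | r and r | m, j | m. Since j | n, j | gcd(n, m).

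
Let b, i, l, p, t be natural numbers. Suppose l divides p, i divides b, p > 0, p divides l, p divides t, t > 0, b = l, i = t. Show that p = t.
p divides t and t > 0, hence p ≤ t. From l divides p and p divides l, l = p. b = l, so b = p. From i = t and i divides b, t divides b. Since b = p, t divides p. Since p > 0, t ≤ p. p ≤ t, so p = t.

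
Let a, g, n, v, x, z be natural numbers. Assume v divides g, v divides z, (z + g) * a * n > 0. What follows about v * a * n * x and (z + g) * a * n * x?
v * a * n * x ≤ (z + g) * a * n * x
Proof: v divides z and v divides g, thus v divides z + g. Then v * a divides (z + g) * a. Then v * a * n divides (z + g) * a * n. Since (z + g) * a * n > 0, v * a * n ≤ (z + g) * a * n. By multiplying by a non-negative, v * a * n * x ≤ (z + g) * a * n * x.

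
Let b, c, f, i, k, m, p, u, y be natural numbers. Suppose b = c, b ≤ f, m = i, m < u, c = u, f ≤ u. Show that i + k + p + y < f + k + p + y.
Because b = c and c = u, b = u. Since b ≤ f, u ≤ f. From f ≤ u, u = f. m = i and m < u, thus i < u. Since u = f, i < f. Then i + k < f + k. Then i + k + p < f + k + p. Then i + k + p + y < f + k + p + y.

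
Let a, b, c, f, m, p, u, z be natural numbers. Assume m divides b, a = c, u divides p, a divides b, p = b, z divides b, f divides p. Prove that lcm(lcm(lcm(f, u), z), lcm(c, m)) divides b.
f divides p and u divides p, thus lcm(f, u) divides p. Since p = b, lcm(f, u) divides b. z divides b, so lcm(lcm(f, u), z) divides b. Because a = c and a divides b, c divides b. m divides b, so lcm(c, m) divides b. lcm(lcm(f, u), z) divides b, so lcm(lcm(lcm(f, u), z), lcm(c, m)) divides b.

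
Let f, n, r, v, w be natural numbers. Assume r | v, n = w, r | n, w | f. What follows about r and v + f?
r | v + f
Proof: Because n = w and r | n, r | w. Since w | f, r | f. Since r | v, r | v + f.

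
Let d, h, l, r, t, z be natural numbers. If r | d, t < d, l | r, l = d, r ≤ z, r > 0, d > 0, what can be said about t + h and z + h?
t + h < z + h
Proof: r | d and d > 0, so r ≤ d. l = d and l | r, thus d | r. Since r > 0, d ≤ r. r ≤ d, so r = d. r ≤ z, so d ≤ z. Since t < d, t < z. Then t + h < z + h.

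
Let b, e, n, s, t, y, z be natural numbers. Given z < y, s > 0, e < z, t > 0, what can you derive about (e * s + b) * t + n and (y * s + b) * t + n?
(e * s + b) * t + n < (y * s + b) * t + n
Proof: From e < z and z < y, e < y. s > 0, so e * s < y * s. Then e * s + b < y * s + b. t > 0, so (e * s + b) * t < (y * s + b) * t. Then (e * s + b) * t + n < (y * s + b) * t + n.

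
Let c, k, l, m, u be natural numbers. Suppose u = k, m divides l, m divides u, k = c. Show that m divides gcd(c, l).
Because u = k and k = c, u = c. Because m divides u, m divides c. m divides l, so m divides gcd(c, l).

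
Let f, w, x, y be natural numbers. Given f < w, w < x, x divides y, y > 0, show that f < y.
x divides y and y > 0, thus x ≤ y. Since w < x, w < y. f < w, so f < y.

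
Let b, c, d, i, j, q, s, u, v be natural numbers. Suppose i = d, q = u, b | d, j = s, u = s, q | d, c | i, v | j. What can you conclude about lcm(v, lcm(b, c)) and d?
lcm(v, lcm(b, c)) | d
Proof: Since j = s and v | j, v | s. Because q = u and q | d, u | d. Since u = s, s | d. v | s, so v | d. Since i = d and c | i, c | d. Since b | d, lcm(b, c) | d. Because v | d, lcm(v, lcm(b, c)) | d.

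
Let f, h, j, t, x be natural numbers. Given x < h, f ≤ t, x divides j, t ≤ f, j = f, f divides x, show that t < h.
Since j = f and x divides j, x divides f. Since f divides x, x = f. f ≤ t and t ≤ f, hence f = t. Since x = f, x = t. x < h, so t < h.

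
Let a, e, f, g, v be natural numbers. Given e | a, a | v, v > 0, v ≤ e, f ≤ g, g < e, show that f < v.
From e | a and a | v, e | v. v > 0, so e ≤ v. Since v ≤ e, e = v. Because f ≤ g and g < e, f < e. e = v, so f < v.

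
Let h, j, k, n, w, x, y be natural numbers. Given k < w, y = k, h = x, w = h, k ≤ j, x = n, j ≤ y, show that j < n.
w = h and h = x, thus w = x. Since x = n, w = n. Since y = k and j ≤ y, j ≤ k. k ≤ j, so k = j. Since k < w, j < w. Because w = n, j < n.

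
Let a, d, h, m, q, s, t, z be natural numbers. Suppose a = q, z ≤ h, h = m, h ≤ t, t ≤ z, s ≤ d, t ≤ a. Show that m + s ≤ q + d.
t ≤ z and z ≤ h, therefore t ≤ h. Since h ≤ t, t = h. h = m, so t = m. From t ≤ a, m ≤ a. a = q, so m ≤ q. Since s ≤ d, m + s ≤ q + d.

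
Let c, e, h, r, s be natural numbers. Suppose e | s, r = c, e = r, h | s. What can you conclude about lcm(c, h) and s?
lcm(c, h) | s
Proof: Since e = r and e | s, r | s. r = c, so c | s. Since h | s, lcm(c, h) | s.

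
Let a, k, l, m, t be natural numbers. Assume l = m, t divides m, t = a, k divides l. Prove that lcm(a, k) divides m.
t = a and t divides m, hence a divides m. From l = m and k divides l, k divides m. Since a divides m, lcm(a, k) divides m.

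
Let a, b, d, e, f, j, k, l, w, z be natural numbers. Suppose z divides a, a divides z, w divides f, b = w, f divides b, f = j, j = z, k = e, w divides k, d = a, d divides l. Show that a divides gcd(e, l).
Since z divides a and a divides z, z = a. b = w and f divides b, so f divides w. w divides f, so w = f. Since f = j, w = j. j = z, so w = z. k = e and w divides k, therefore w divides e. Since w = z, z divides e. Since z = a, a divides e. d = a and d divides l, therefore a divides l. Since a divides e, a divides gcd(e, l).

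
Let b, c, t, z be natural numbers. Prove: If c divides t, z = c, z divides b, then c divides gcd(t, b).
z = c and z divides b, thus c divides b. c divides t, so c divides gcd(t, b).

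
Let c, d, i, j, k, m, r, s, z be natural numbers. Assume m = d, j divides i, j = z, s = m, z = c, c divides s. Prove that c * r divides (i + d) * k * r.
j = z and z = c, thus j = c. Since j divides i, c divides i. From s = m and c divides s, c divides m. Since m = d, c divides d. Since c divides i, c divides i + d. Then c divides (i + d) * k. Then c * r divides (i + d) * k * r.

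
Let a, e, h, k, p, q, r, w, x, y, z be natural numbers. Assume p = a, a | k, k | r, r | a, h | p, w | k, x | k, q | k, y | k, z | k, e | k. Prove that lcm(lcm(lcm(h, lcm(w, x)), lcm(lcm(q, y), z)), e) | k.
k | r and r | a, so k | a. Because a | k, a = k. p = a, so p = k. h | p, so h | k. Because w | k and x | k, lcm(w, x) | k. h | k, so lcm(h, lcm(w, x)) | k. q | k and y | k, so lcm(q, y) | k. z | k, so lcm(lcm(q, y), z) | k. Since lcm(h, lcm(w, x)) | k, lcm(lcm(h, lcm(w, x)), lcm(lcm(q, y), z)) | k. e | k, so lcm(lcm(lcm(h, lcm(w, x)), lcm(lcm(q, y), z)), e) | k.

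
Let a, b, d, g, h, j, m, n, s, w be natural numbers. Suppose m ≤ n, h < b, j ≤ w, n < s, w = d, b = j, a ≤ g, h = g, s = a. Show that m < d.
Because s = a and n < s, n < a. m ≤ n, so m < a. a ≤ g, so m < g. b = j and h < b, so h < j. w = d and j ≤ w, therefore j ≤ d. Since h < j, h < d. h = g, so g < d. Since m < g, m < d.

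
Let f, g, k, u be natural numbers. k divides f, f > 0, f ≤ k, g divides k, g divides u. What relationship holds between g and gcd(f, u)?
g divides gcd(f, u)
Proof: From k divides f and f > 0, k ≤ f. Since f ≤ k, k = f. Because g divides k, g divides f. g divides u, so g divides gcd(f, u).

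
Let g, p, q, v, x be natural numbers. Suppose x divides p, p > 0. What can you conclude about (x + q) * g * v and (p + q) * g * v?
(x + q) * g * v ≤ (p + q) * g * v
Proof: Because x divides p and p > 0, x ≤ p. Then x + q ≤ p + q. By multiplying by a non-negative, (x + q) * g ≤ (p + q) * g. By multiplying by a non-negative, (x + q) * g * v ≤ (p + q) * g * v.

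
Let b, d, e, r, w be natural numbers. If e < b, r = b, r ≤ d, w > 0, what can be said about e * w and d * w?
e * w < d * w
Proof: Since r = b and r ≤ d, b ≤ d. Because e < b, e < d. From w > 0, by multiplying by a positive, e * w < d * w.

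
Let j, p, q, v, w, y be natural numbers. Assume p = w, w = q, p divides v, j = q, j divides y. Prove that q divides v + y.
p = w and w = q, thus p = q. p divides v, so q divides v. From j = q and j divides y, q divides y. Because q divides v, q divides v + y.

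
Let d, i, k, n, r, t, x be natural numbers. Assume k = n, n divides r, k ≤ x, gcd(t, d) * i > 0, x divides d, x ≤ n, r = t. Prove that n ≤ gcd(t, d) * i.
Since r = t and n divides r, n divides t. Since k = n and k ≤ x, n ≤ x. Since x ≤ n, x = n. x divides d, so n divides d. Since n divides t, n divides gcd(t, d). Then n divides gcd(t, d) * i. gcd(t, d) * i > 0, so n ≤ gcd(t, d) * i.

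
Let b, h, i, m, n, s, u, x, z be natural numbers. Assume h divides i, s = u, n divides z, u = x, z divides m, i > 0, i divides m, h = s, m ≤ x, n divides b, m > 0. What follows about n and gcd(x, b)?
n divides gcd(x, b)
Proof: h = s and s = u, therefore h = u. Since u = x, h = x. h divides i and i > 0, therefore h ≤ i. h = x, so x ≤ i. i divides m and m > 0, hence i ≤ m. Since x ≤ i, x ≤ m. Since m ≤ x, m = x. From n divides z and z divides m, n divides m. m = x, so n divides x. From n divides b, n divides gcd(x, b).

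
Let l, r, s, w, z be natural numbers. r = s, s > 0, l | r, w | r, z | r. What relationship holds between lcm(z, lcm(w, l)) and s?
lcm(z, lcm(w, l)) ≤ s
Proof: From w | r and l | r, lcm(w, l) | r. Since z | r, lcm(z, lcm(w, l)) | r. Since r = s, lcm(z, lcm(w, l)) | s. Because s > 0, lcm(z, lcm(w, l)) ≤ s.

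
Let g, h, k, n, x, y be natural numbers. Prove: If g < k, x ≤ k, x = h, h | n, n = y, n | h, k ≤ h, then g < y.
x = h and x ≤ k, thus h ≤ k. Since k ≤ h, k = h. h | n and n | h, thus h = n. Since k = h, k = n. Since n = y, k = y. g < k, so g < y.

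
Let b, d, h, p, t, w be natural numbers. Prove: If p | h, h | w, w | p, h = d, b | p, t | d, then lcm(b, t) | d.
Because h | w and w | p, h | p. Since p | h, p = h. Since h = d, p = d. b | p, so b | d. t | d, so lcm(b, t) | d.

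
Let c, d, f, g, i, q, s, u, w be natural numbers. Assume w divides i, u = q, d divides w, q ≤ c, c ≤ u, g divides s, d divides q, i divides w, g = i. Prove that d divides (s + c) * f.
w divides i and i divides w, therefore w = i. Since d divides w, d divides i. Since g = i and g divides s, i divides s. From d divides i, d divides s. u = q and c ≤ u, so c ≤ q. From q ≤ c, q = c. d divides q, so d divides c. Since d divides s, d divides s + c. Then d divides (s + c) * f.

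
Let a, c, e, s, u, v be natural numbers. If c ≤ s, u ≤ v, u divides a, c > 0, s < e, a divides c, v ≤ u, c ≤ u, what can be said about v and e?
v < e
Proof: From u ≤ v and v ≤ u, u = v. u divides a and a divides c, so u divides c. Since c > 0, u ≤ c. From c ≤ u, c = u. c ≤ s, so u ≤ s. Since s < e, u < e. Since u = v, v < e.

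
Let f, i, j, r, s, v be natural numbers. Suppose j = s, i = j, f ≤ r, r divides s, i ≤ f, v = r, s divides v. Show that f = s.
i = j and j = s, hence i = s. i ≤ f, so s ≤ f. v = r and s divides v, thus s divides r. Since r divides s, r = s. Since f ≤ r, f ≤ s. Since s ≤ f, s = f. Then f = s.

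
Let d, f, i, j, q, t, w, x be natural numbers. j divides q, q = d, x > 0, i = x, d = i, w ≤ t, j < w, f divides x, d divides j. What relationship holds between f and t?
f < t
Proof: Because f divides x and x > 0, f ≤ x. q = d and j divides q, hence j divides d. d divides j, so j = d. Since d = i, j = i. i = x, so j = x. j < w and w ≤ t, hence j < t. Since j = x, x < t. f ≤ x, so f < t.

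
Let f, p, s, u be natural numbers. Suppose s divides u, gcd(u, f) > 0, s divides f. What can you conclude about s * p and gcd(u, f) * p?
s * p ≤ gcd(u, f) * p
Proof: s divides u and s divides f, therefore s divides gcd(u, f). Since gcd(u, f) > 0, s ≤ gcd(u, f). By multiplying by a non-negative, s * p ≤ gcd(u, f) * p.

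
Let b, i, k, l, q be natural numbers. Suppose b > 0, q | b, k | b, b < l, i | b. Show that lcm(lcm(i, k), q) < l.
Because i | b and k | b, lcm(i, k) | b. q | b, so lcm(lcm(i, k), q) | b. b > 0, so lcm(lcm(i, k), q) ≤ b. Since b < l, lcm(lcm(i, k), q) < l.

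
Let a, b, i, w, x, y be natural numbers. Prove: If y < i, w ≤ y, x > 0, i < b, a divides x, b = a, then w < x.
w ≤ y and y < i, hence w < i. b = a and i < b, so i < a. a divides x and x > 0, therefore a ≤ x. Because i < a, i < x. Because w < i, w < x.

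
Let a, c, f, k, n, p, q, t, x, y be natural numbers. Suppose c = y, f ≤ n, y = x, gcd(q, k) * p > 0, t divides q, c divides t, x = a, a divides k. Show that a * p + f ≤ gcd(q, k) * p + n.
y = x and x = a, so y = a. c = y and c divides t, thus y divides t. Since y = a, a divides t. Since t divides q, a divides q. Since a divides k, a divides gcd(q, k). Then a * p divides gcd(q, k) * p. Because gcd(q, k) * p > 0, a * p ≤ gcd(q, k) * p. Because f ≤ n, a * p + f ≤ gcd(q, k) * p + n.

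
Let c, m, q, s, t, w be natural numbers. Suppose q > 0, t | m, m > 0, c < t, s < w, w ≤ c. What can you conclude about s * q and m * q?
s * q < m * q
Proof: From w ≤ c and c < t, w < t. s < w, so s < t. t | m and m > 0, therefore t ≤ m. Since s < t, s < m. Since q > 0, s * q < m * q.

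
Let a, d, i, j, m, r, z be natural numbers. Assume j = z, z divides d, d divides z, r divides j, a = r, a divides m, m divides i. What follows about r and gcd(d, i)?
r divides gcd(d, i)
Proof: z divides d and d divides z, so z = d. j = z, so j = d. r divides j, so r divides d. Since a = r and a divides m, r divides m. Since m divides i, r divides i. r divides d, so r divides gcd(d, i).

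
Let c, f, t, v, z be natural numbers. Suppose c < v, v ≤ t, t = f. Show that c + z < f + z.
Since t = f and v ≤ t, v ≤ f. Since c < v, c < f. Then c + z < f + z.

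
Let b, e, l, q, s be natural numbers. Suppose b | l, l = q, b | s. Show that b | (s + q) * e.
Since l = q and b | l, b | q. b | s, so b | s + q. Then b | (s + q) * e.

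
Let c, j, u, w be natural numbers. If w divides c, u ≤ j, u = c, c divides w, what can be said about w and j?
w ≤ j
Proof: c divides w and w divides c, therefore c = w. Since u = c, u = w. Since u ≤ j, w ≤ j.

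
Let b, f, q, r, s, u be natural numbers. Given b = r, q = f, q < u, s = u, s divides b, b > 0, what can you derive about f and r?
f < r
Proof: From q = f and q < u, f < u. From s = u and s divides b, u divides b. Since b > 0, u ≤ b. f < u, so f < b. Because b = r, f < r.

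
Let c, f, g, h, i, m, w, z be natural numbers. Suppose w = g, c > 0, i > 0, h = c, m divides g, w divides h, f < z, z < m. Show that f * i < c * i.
f < z and z < m, therefore f < m. w = g and w divides h, thus g divides h. h = c, so g divides c. m divides g, so m divides c. Since c > 0, m ≤ c. f < m, so f < c. Combining with i > 0, by multiplying by a positive, f * i < c * i.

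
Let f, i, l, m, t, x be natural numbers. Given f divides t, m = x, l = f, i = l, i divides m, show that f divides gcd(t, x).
i = l and l = f, therefore i = f. m = x and i divides m, hence i divides x. i = f, so f divides x. f divides t, so f divides gcd(t, x).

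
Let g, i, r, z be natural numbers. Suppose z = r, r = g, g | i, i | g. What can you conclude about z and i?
z = i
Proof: Since z = r and r = g, z = g. g | i and i | g, therefore g = i. Since z = g, z = i.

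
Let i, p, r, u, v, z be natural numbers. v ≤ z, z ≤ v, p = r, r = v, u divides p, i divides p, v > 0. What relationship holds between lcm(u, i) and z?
lcm(u, i) ≤ z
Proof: v ≤ z and z ≤ v, therefore v = z. Because p = r and r = v, p = v. From u divides p and i divides p, lcm(u, i) divides p. Since p = v, lcm(u, i) divides v. From v > 0, lcm(u, i) ≤ v. Since v = z, lcm(u, i) ≤ z.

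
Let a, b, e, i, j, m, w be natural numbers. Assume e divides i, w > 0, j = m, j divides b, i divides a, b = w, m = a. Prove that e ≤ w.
j = m and m = a, hence j = a. Since j divides b, a divides b. Since i divides a, i divides b. b = w, so i divides w. Since e divides i, e divides w. Since w > 0, e ≤ w.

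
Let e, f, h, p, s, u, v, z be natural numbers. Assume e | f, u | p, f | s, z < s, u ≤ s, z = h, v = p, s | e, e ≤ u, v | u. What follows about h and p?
h < p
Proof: e | f and f | s, therefore e | s. Since s | e, e = s. e ≤ u, so s ≤ u. u ≤ s, so s = u. v = p and v | u, therefore p | u. u | p, so u = p. Since s = u, s = p. z = h and z < s, therefore h < s. Since s = p, h < p.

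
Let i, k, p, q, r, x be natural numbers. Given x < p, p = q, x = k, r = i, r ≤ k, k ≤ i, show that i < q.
r = i and r ≤ k, hence i ≤ k. Since k ≤ i, k = i. x = k, so x = i. From p = q and x < p, x < q. Since x = i, i < q.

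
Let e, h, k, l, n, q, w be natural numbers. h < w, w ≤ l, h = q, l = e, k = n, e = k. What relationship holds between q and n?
q < n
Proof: Because l = e and e = k, l = k. k = n, so l = n. From h < w and w ≤ l, h < l. Since h = q, q < l. l = n, so q < n.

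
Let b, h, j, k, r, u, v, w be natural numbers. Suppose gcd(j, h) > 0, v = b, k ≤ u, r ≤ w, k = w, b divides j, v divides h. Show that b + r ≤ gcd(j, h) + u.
Since v = b and v divides h, b divides h. Since b divides j, b divides gcd(j, h). gcd(j, h) > 0, so b ≤ gcd(j, h). From k = w and k ≤ u, w ≤ u. Since r ≤ w, r ≤ u. Since b ≤ gcd(j, h), b + r ≤ gcd(j, h) + u.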